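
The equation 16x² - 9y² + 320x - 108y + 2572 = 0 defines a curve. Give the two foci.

(-10, -21) and (-10, 9)

Group: 16(x² + 20x) -9(y² + 12y) = -2572
Complete the square in x and y: 16(x + 10)² -9(y + 6)² = -2572 + 1600 - 324 = -1296
Dividing both sides by -1296: (y + 6)²/144 - (x + 10)²/81 = 1
Hyperbola, center (-10, -6), transverse axis vertical; a² = 144, b² = 81.
c² = a² + b² = 144 + 81 = 225, so c = 15.
Foci lie on the vertical axis through the center: (h, k ± c).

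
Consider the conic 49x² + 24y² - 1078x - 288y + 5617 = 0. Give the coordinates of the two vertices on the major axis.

(11, -1) and (11, 13)

49(x² - 22x) + 24(y² - 12y) = -5617
Completing the square gives 49(x - 11)² + 24(y - 6)² = -5617 + 5929 + 864 = 1176.
Divide by 1176: (x - 11)²/24 + (y - 6)²/49 = 1
Ellipse, center (11, 6), major axis vertical; a² = 49, b² = 24.
a = 7. Vertices at (h, k ± a).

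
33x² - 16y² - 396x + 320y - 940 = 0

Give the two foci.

(-1, 10) and (13, 10)

Collect terms: 33(x² - 12x) -16(y² - 20y) = 940
Completing the square gives 33(x - 6)² -16(y - 10)² = 940 + 1188 - 1600 = 528.
Dividing both sides by 528: (x - 6)²/16 - (y - 10)²/33 = 1
Hyperbola, center (6, 10), transverse axis horizontal; a² = 16, b² = 33.
c² = a² + b² = 16 + 33 = 49, so c = 7.
Foci lie on the horizontal axis through the center: (h ± c, k).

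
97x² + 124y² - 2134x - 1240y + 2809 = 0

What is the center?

Group the x- and y-terms: 97(x² - 22x) + 124(y² - 10y) = -2809
Complete the square: 97(x - 11)² + 124(y - 5)² = -2809 + 11737 + 3100 = 12028
Dividing both sides by 12028: (x - 11)²/124 + (y - 5)²/97 = 1
Ellipse with center (11, 5).

(11, 5)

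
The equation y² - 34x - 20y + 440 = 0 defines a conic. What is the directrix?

x = 3/2

Only y is squared. Complete the square in y: (y - 10)² = 34(x - 10).
Vertex (10, 10); 4p = 34 so p = 17/2. Opens right.
Directrix is the vertical line x = h − p = 10 − (17/2) = 3/2.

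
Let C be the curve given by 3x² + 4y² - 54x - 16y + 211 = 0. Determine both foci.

3(x² - 18x) + 4(y² - 4y) = -211
Complete the square: 3(x - 9)² + 4(y - 2)² = -211 + 243 + 16 = 48
Divide by 48: (x - 9)²/16 + (y - 2)²/12 = 1
Ellipse, center (9, 2), major axis horizontal; a² = 16, b² = 12.
c² = a² - b² = 16 - 12 = 4, so c = 2.
Foci lie on the horizontal axis through the center: (h ± c, k).

(7, 2) and (11, 2)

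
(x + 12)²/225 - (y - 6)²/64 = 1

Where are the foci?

(-29, 6) and (5, 6)

Center (-12, 6). The positive term is the x-term, so the transverse axis is horizontal; a² = 225, b² = 64.
c² = a² + b² = 225 + 64 = 289, so c = 17.
Foci lie on the horizontal axis through the center: (h ± c, k).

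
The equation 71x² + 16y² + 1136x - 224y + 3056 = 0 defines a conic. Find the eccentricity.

e = √3905/71

71(x² + 16x) + 16(y² - 14y) = -3056
Complete the square: 71(x + 8)² + 16(y - 7)² = -3056 + 4544 + 784 = 2272
Dividing both sides by 2272: (x + 8)²/32 + (y - 7)²/142 = 1
Ellipse, center (-8, 7), major axis vertical; a² = 142, b² = 32.
c² = a² - b² = 110, so c = √110.
e = c/a = √110/√142 = √3905/71.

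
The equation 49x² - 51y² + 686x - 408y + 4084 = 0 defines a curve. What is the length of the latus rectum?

Collect terms: 49(x² + 14x) -51(y² + 8y) = -4084
Complete the square: 49(x + 7)² -51(y + 4)² = -4084 + 2401 - 816 = -2499
Dividing both sides by -2499: (y + 4)²/49 - (x + 7)²/51 = 1
Hyperbola, center (-7, -4), transverse axis vertical; a² = 49, b² = 51.
Latus rectum length = 2b²/a = 2·51/7 = 102/7.

102/7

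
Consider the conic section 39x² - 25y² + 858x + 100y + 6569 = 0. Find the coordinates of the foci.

(-11, 2 - 8√2) and (-11, 2 + 8√2)

Rearranging, 39(x² + 22x) -25(y² - 4y) = -6569.
Complete the square: 39(x + 11)² -25(y - 2)² = -6569 + 4719 - 100 = -1950
Dividing both sides by -1950: (y - 2)²/78 - (x + 11)²/50 = 1
Hyperbola, center (-11, 2), transverse axis vertical; a² = 78, b² = 50.
c² = a² + b² = 78 + 50 = 128, so c = 8√2.
Foci lie on the vertical axis through the center: (h, k ± c).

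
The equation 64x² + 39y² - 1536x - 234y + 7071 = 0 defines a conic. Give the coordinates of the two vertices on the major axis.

64(x² - 24x) + 39(y² - 6y) = -7071
Complete the square in x and y: 64(x - 12)² + 39(y - 3)² = -7071 + 9216 + 351 = 2496
Dividing both sides by 2496: (x - 12)²/39 + (y - 3)²/64 = 1
Ellipse, center (12, 3), major axis vertical; a² = 64, b² = 39.
a = 8. Vertices at (h, k ± a).

(12, -5) and (12, 11)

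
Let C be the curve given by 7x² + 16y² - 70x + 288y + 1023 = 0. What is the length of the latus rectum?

Rearranging, 7(x² - 10x) + 16(y² + 18y) = -1023.
Completing the square gives 7(x - 5)² + 16(y + 9)² = -1023 + 175 + 1296 = 448.
Divide by 448: (x - 5)²/64 + (y + 9)²/28 = 1
Ellipse, center (5, -9), major axis horizontal; a² = 64, b² = 28.
Latus rectum length = 2b²/a = 2·28/8 = 7.

7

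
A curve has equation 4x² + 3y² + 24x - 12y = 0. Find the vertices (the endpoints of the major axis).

(-3, -2) and (-3, 6)

Group: 4(x² + 6x) + 3(y² - 4y) = 0
Complete the square in x and y: 4(x + 3)² + 3(y - 2)² = 0 + 36 + 12 = 48
Divide by 48: (x + 3)²/12 + (y - 2)²/16 = 1
Ellipse, center (-3, 2), major axis vertical; a² = 16, b² = 12.
a = 4. Vertices at (h, k ± a).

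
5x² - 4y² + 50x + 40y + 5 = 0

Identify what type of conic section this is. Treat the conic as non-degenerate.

hyperbola

No xy term. Coefficients of x² and y² are A = 5, C = -4.
A and C have opposite signs ⇒ hyperbola.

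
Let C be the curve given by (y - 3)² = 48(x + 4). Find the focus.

Vertex (-4, 3); 4p = 48 so p = 12. Opens right.
Focus is p units from the vertex along the axis: (h + p, k).

(8, 3)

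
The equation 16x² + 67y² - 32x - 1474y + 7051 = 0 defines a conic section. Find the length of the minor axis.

8

Collect terms: 16(x² - 2x) + 67(y² - 22y) = -7051
Complete the square: 16(x - 1)² + 67(y - 11)² = -7051 + 16 + 8107 = 1072
Divide through by 1072 to get (x - 1)²/67 + (y - 11)²/16 = 1.
Ellipse, center (1, 11), major axis horizontal; a² = 67, b² = 16.
b² = 16 so b = 4; the minor axis has length 2b = 8.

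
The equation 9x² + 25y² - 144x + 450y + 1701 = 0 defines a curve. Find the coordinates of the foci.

(0, -9) and (16, -9)

9(x² - 16x) + 25(y² + 18y) = -1701
Complete the square in x and y: 9(x - 8)² + 25(y + 9)² = -1701 + 576 + 2025 = 900
Divide by 900: (x - 8)²/100 + (y + 9)²/36 = 1
Ellipse, center (8, -9), major axis horizontal; a² = 100, b² = 36.
c² = a² - b² = 100 - 36 = 64, so c = 8.
Foci lie on the horizontal axis through the center: (h ± c, k).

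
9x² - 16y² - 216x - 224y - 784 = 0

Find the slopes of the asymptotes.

3/4 and -3/4

Rearranging, 9(x² - 24x) -16(y² + 14y) = 784.
9(x - 12)² -16(y + 7)² = 784 + 1296 - 784 = 1296
Divide by 1296: (x - 12)²/144 - (y + 7)²/81 = 1
Hyperbola, center (12, -7), transverse axis horizontal; a² = 144, b² = 81.
For a horizontal hyperbola the asymptotes have slope ±b/a.
Here that is ±9/12 = ±3/4.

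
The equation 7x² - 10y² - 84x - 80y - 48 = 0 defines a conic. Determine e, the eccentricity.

e = √170/10

Collect terms: 7(x² - 12x) -10(y² + 8y) = 48
7(x - 6)² -10(y + 4)² = 48 + 252 - 160 = 140
Dividing both sides by 140: (x - 6)²/20 - (y + 4)²/14 = 1
Hyperbola, center (6, -4), transverse axis horizontal; a² = 20, b² = 14.
c² = a² + b² = 34, so c = √34.
e = c/a = √34/2√5 = √170/10.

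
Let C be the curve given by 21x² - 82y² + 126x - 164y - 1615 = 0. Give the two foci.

(-3 - √103, -1) and (-3 + √103, -1)

Rearranging, 21(x² + 6x) -82(y² + 2y) = 1615.
Complete the square in x and y: 21(x + 3)² -82(y + 1)² = 1615 + 189 - 82 = 1722
Divide by 1722: (x + 3)²/82 - (y + 1)²/21 = 1
Hyperbola, center (-3, -1), transverse axis horizontal; a² = 82, b² = 21.
c² = a² + b² = 82 + 21 = 103, so c = √103.
Foci lie on the horizontal axis through the center: (h ± c, k).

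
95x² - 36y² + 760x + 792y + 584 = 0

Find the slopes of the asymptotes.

Collect terms: 95(x² + 8x) -36(y² - 22y) = -584
Complete the square in x and y: 95(x + 4)² -36(y - 11)² = -584 + 1520 - 4356 = -3420
Divide by -3420: (y - 11)²/95 - (x + 4)²/36 = 1
Hyperbola, center (-4, 11), transverse axis vertical; a² = 95, b² = 36.
For a vertical hyperbola the asymptotes have slope ±a/b.
Here that is ±√95/6.

√95/6 and -√95/6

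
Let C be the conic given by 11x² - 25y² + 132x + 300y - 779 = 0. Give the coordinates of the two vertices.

Group: 11(x² + 12x) -25(y² - 12y) = 779
Complete the square in x and y: 11(x + 6)² -25(y - 6)² = 779 + 396 - 900 = 275
Divide by 275: (x + 6)²/25 - (y - 6)²/11 = 1
Hyperbola, center (-6, 6), transverse axis horizontal; a² = 25, b² = 11.
a = 5. Vertices at (h ± a, k).

(-11, 6) and (-1, 6)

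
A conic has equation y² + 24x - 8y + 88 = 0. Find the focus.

Only y is squared. Complete the square in y: (y - 4)² = -24(x + 3).
Vertex (-3, 4); 4p = -24 so p = -6. Opens left.
Focus is p units from the vertex along the axis: (h + p, k).

(-9, 4)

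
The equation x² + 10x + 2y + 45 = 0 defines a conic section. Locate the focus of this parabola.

Only x is squared. Complete the square in x: (x + 5)² = -2(y + 10).
Vertex (-5, -10); 4p = -2 so p = -1/2. Opens down.
Focus is p units from the vertex along the axis: (h, k + p).

(-5, -21/2)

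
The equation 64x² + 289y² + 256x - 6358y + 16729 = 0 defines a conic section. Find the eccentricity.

64(x² + 4x) + 289(y² - 22y) = -16729
Completing the square gives 64(x + 2)² + 289(y - 11)² = -16729 + 256 + 34969 = 18496.
Divide by 18496: (x + 2)²/289 + (y - 11)²/64 = 1
Ellipse, center (-2, 11), major axis horizontal; a² = 289, b² = 64.
c² = a² - b² = 225, so c = 15.
e = c/a = 15/17.

e = 15/17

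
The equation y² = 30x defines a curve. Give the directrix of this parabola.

Vertex (0, 0); 4p = 30 so p = 15/2. Opens right.
Directrix is the vertical line x = h − p = 0 − (15/2) = -15/2.

x = -15/2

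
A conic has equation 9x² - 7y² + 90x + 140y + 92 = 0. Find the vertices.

Collect terms: 9(x² + 10x) -7(y² - 20y) = -92
Completing the square gives 9(x + 5)² -7(y - 10)² = -92 + 225 - 700 = -567.
Divide through by -567 to get (y - 10)²/81 - (x + 5)²/63 = 1.
Hyperbola, center (-5, 10), transverse axis vertical; a² = 81, b² = 63.
a = 9. Vertices at (h, k ± a).

(-5, 1) and (-5, 19)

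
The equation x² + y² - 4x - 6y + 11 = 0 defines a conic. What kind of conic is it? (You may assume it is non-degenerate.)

circle

No xy term. Coefficients of x² and y² are A = 1, C = 1.
A = C (same sign) ⇒ circle.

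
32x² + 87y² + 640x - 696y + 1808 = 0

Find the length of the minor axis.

Group the x- and y-terms: 32(x² + 20x) + 87(y² - 8y) = -1808
Complete the square: 32(x + 10)² + 87(y - 4)² = -1808 + 3200 + 1392 = 2784
Divide through by 2784 to get (x + 10)²/87 + (y - 4)²/32 = 1.
Ellipse, center (-10, 4), major axis horizontal; a² = 87, b² = 32.
b² = 32 so b = 4√2; the minor axis has length 2b = 8√2.

8√2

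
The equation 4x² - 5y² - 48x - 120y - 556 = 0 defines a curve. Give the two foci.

(6, -15) and (6, -9)

Rearranging, 4(x² - 12x) -5(y² + 24y) = 556.
Complete the square: 4(x - 6)² -5(y + 12)² = 556 + 144 - 720 = -20
Divide by -20: (y + 12)²/4 - (x - 6)²/5 = 1
Hyperbola, center (6, -12), transverse axis vertical; a² = 4, b² = 5.
c² = a² + b² = 4 + 5 = 9, so c = 3.
Foci lie on the vertical axis through the center: (h, k ± c).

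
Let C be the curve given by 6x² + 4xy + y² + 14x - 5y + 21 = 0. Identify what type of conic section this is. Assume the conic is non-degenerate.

ellipse

A = 6, B = 4, C = 1.
Discriminant B² − 4AC = 4² − 4·6·1 = -8.
B² − 4AC < 0 ⇒ ellipse.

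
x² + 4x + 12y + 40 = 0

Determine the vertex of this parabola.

(-2, -3)

Only x is squared. Complete the square in x: (x + 2)² = -12(y + 3).
Vertex (-2, -3); 4p = -12 so p = -3. Opens down.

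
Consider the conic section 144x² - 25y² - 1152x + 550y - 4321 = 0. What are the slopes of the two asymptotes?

Group: 144(x² - 8x) -25(y² - 22y) = 4321
Complete the square: 144(x - 4)² -25(y - 11)² = 4321 + 2304 - 3025 = 3600
Divide through by 3600 to get (x - 4)²/25 - (y - 11)²/144 = 1.
Hyperbola, center (4, 11), transverse axis horizontal; a² = 25, b² = 144.
For a horizontal hyperbola the asymptotes have slope ±b/a.
Here that is ±12/5.

12/5 and -12/5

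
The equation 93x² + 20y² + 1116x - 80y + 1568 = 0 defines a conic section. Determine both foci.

Group the x- and y-terms: 93(x² + 12x) + 20(y² - 4y) = -1568
93(x + 6)² + 20(y - 2)² = -1568 + 3348 + 80 = 1860
Divide through by 1860 to get (x + 6)²/20 + (y - 2)²/93 = 1.
Ellipse, center (-6, 2), major axis vertical; a² = 93, b² = 20.
c² = a² - b² = 93 - 20 = 73, so c = √73.
Foci lie on the vertical axis through the center: (h, k ± c).

(-6, 2 - √73) and (-6, 2 + √73)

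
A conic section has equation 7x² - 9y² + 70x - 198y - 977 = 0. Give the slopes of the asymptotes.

√7/3 and -√7/3

Collect terms: 7(x² + 10x) -9(y² + 22y) = 977
Completing the square gives 7(x + 5)² -9(y + 11)² = 977 + 175 - 1089 = 63.
Divide by 63: (x + 5)²/9 - (y + 11)²/7 = 1
Hyperbola, center (-5, -11), transverse axis horizontal; a² = 9, b² = 7.
For a horizontal hyperbola the asymptotes have slope ±b/a.
Here that is ±√7/3.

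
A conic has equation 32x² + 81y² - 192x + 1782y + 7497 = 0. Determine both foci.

Rearranging, 32(x² - 6x) + 81(y² + 22y) = -7497.
Completing the square gives 32(x - 3)² + 81(y + 11)² = -7497 + 288 + 9801 = 2592.
Divide by 2592: (x - 3)²/81 + (y + 11)²/32 = 1
Ellipse, center (3, -11), major axis horizontal; a² = 81, b² = 32.
c² = a² - b² = 81 - 32 = 49, so c = 7.
Foci lie on the horizontal axis through the center: (h ± c, k).

(-4, -11) and (10, -11)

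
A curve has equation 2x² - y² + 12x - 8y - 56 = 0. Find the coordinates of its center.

Collect terms: 2(x² + 6x) -(y² + 8y) = 56
Complete the square: 2(x + 3)² -(y + 4)² = 56 + 18 - 16 = 58
Divide through by 58 to get (x + 3)²/29 - (y + 4)²/58 = 1.
Hyperbola with center (-3, -4).

(-3, -4)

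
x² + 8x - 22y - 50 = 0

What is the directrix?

Only x is squared. Complete the square in x: (x + 4)² = 22(y + 3).
Vertex (-4, -3); 4p = 22 so p = 11/2. Opens up.
Directrix is the horizontal line y = k − p = -3 − (11/2) = -17/2.

y = -17/2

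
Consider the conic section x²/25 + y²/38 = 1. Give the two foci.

Center (0, 0). The larger denominator 38 sits under the y-term, so the major axis is vertical; a² = 38, b² = 25.
c² = a² - b² = 38 - 25 = 13, so c = √13.
Foci lie on the vertical axis through the center: (h, k ± c).

(0, 0 - √13) and (0, 0 + √13)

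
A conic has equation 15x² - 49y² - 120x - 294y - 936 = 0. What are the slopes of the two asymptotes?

Collect terms: 15(x² - 8x) -49(y² + 6y) = 936
Complete the square in x and y: 15(x - 4)² -49(y + 3)² = 936 + 240 - 441 = 735
Dividing both sides by 735: (x - 4)²/49 - (y + 3)²/15 = 1
Hyperbola, center (4, -3), transverse axis horizontal; a² = 49, b² = 15.
For a horizontal hyperbola the asymptotes have slope ±b/a.
Here that is ±√15/7.

√15/7 and -√15/7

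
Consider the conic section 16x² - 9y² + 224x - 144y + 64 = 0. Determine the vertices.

(-10, -8) and (-4, -8)

16(x² + 14x) -9(y² + 16y) = -64
Completing the square gives 16(x + 7)² -9(y + 8)² = -64 + 784 - 576 = 144.
Divide by 144: (x + 7)²/9 - (y + 8)²/16 = 1
Hyperbola, center (-7, -8), transverse axis horizontal; a² = 9, b² = 16.
a = 3. Vertices at (h ± a, k).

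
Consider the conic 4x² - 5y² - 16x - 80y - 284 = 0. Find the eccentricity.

e = 3/2

Collect terms: 4(x² - 4x) -5(y² + 16y) = 284
Complete the square in x and y: 4(x - 2)² -5(y + 8)² = 284 + 16 - 320 = -20
Divide by -20: (y + 8)²/4 - (x - 2)²/5 = 1
Hyperbola, center (2, -8), transverse axis vertical; a² = 4, b² = 5.
c² = a² + b² = 9, so c = 3.
e = c/a = 3/2.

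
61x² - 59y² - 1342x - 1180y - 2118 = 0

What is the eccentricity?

e = 2√1770/59

61(x² - 22x) -59(y² + 20y) = 2118
Completing the square gives 61(x - 11)² -59(y + 10)² = 2118 + 7381 - 5900 = 3599.
Divide by 3599: (x - 11)²/59 - (y + 10)²/61 = 1
Hyperbola, center (11, -10), transverse axis horizontal; a² = 59, b² = 61.
c² = a² + b² = 120, so c = 2√30.
e = c/a = 2√30/√59 = 2√1770/59.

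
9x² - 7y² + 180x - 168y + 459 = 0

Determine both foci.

Group the x- and y-terms: 9(x² + 20x) -7(y² + 24y) = -459
Complete the square in x and y: 9(x + 10)² -7(y + 12)² = -459 + 900 - 1008 = -567
Dividing both sides by -567: (y + 12)²/81 - (x + 10)²/63 = 1
Hyperbola, center (-10, -12), transverse axis vertical; a² = 81, b² = 63.
c² = a² + b² = 81 + 63 = 144, so c = 12.
Foci lie on the vertical axis through the center: (h, k ± c).

(-10, -24) and (-10, 0)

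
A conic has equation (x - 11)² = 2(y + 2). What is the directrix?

Vertex (11, -2); 4p = 2 so p = 1/2. Opens up.
Directrix is the horizontal line y = k − p = -2 − (1/2) = -5/2.

y = -5/2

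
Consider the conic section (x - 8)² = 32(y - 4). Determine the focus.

(8, 12)

Vertex (8, 4); 4p = 32 so p = 8. Opens up.
Focus is p units from the vertex along the axis: (h, k + p).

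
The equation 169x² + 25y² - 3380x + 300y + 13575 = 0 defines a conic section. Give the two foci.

169(x² - 20x) + 25(y² + 12y) = -13575
Complete the square: 169(x - 10)² + 25(y + 6)² = -13575 + 16900 + 900 = 4225
Divide by 4225: (x - 10)²/25 + (y + 6)²/169 = 1
Ellipse, center (10, -6), major axis vertical; a² = 169, b² = 25.
c² = a² - b² = 169 - 25 = 144, so c = 12.
Foci lie on the vertical axis through the center: (h, k ± c).

(10, -18) and (10, 6)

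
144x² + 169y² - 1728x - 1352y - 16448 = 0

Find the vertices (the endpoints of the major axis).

Group the x- and y-terms: 144(x² - 12x) + 169(y² - 8y) = 16448
144(x - 6)² + 169(y - 4)² = 16448 + 5184 + 2704 = 24336
Divide by 24336: (x - 6)²/169 + (y - 4)²/144 = 1
Ellipse, center (6, 4), major axis horizontal; a² = 169, b² = 144.
a = 13. Vertices at (h ± a, k).

(-7, 4) and (19, 4)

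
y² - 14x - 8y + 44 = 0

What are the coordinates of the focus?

Only y is squared. Complete the square in y: (y - 4)² = 14(x - 2).
Vertex (2, 4); 4p = 14 so p = 7/2. Opens right.
Focus is p units from the vertex along the axis: (h + p, k).

(11/2, 4)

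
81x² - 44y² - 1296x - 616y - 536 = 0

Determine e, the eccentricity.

e = 5√55/22

Group: 81(x² - 16x) -44(y² + 14y) = 536
Complete the square in x and y: 81(x - 8)² -44(y + 7)² = 536 + 5184 - 2156 = 3564
Dividing both sides by 3564: (x - 8)²/44 - (y + 7)²/81 = 1
Hyperbola, center (8, -7), transverse axis horizontal; a² = 44, b² = 81.
c² = a² + b² = 125, so c = 5√5.
e = c/a = 5√5/2√11 = 5√55/22.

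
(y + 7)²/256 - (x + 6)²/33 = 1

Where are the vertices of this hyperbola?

(-6, -23) and (-6, 9)

Center (-6, -7). The positive term is the y-term, so the transverse axis is vertical; a² = 256, b² = 33.
a = 16. Vertices at (h, k ± a).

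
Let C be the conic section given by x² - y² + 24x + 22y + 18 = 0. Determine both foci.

(x² + 24x) -(y² - 22y) = -18
Completing the square gives (x + 12)² -(y - 11)² = -18 + 144 - 121 = 5.
Divide through by 5 to get (x + 12)²/5 - (y - 11)²/5 = 1.
Hyperbola, center (-12, 11), transverse axis horizontal; a² = 5, b² = 5.
c² = a² + b² = 5 + 5 = 10, so c = √10.
Foci lie on the horizontal axis through the center: (h ± c, k).

(-12 - √10, 11) and (-12 + √10, 11)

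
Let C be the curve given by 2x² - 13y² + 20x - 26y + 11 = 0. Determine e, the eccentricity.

Collect terms: 2(x² + 10x) -13(y² + 2y) = -11
Complete the square: 2(x + 5)² -13(y + 1)² = -11 + 50 - 13 = 26
Dividing both sides by 26: (x + 5)²/13 - (y + 1)²/2 = 1
Hyperbola, center (-5, -1), transverse axis horizontal; a² = 13, b² = 2.
c² = a² + b² = 15, so c = √15.
e = c/a = √15/√13 = √195/13.

e = √195/13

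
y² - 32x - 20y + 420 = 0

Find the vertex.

Only y is squared. Complete the square in y: (y - 10)² = 32(x - 10).
Vertex (10, 10); 4p = 32 so p = 8. Opens right.

(10, 10)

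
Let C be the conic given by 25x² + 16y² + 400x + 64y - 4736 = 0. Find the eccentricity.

Group the x- and y-terms: 25(x² + 16x) + 16(y² + 4y) = 4736
Complete the square in x and y: 25(x + 8)² + 16(y + 2)² = 4736 + 1600 + 64 = 6400
Dividing both sides by 6400: (x + 8)²/256 + (y + 2)²/400 = 1
Ellipse, center (-8, -2), major axis vertical; a² = 400, b² = 256.
c² = a² - b² = 144, so c = 12.
e = c/a = 12/20 = 3/5.

e = 3/5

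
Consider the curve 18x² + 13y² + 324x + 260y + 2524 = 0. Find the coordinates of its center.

Group the x- and y-terms: 18(x² + 18x) + 13(y² + 20y) = -2524
Completing the square gives 18(x + 9)² + 13(y + 10)² = -2524 + 1458 + 1300 = 234.
Dividing both sides by 234: (x + 9)²/13 + (y + 10)²/18 = 1
Ellipse with center (-9, -10).

(-9, -10)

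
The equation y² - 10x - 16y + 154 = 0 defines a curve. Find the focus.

(23/2, 8)

Only y is squared. Complete the square in y: (y - 8)² = 10(x - 9).
Vertex (9, 8); 4p = 10 so p = 5/2. Opens right.
Focus is p units from the vertex along the axis: (h + p, k).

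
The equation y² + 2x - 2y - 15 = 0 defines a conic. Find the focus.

(15/2, 1)

Only y is squared. Complete the square in y: (y - 1)² = -2(x - 8).
Vertex (8, 1); 4p = -2 so p = -1/2. Opens left.
Focus is p units from the vertex along the axis: (h + p, k).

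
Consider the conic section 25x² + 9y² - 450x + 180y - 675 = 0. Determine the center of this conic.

(9, -10)

Group: 25(x² - 18x) + 9(y² + 20y) = 675
25(x - 9)² + 9(y + 10)² = 675 + 2025 + 900 = 3600
Divide by 3600: (x - 9)²/144 + (y + 10)²/400 = 1
Ellipse with center (9, -10).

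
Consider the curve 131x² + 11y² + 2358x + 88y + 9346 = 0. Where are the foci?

(-9, -4 - 2√30) and (-9, -4 + 2√30)

Group: 131(x² + 18x) + 11(y² + 8y) = -9346
Completing the square gives 131(x + 9)² + 11(y + 4)² = -9346 + 10611 + 176 = 1441.
Dividing both sides by 1441: (x + 9)²/11 + (y + 4)²/131 = 1
Ellipse, center (-9, -4), major axis vertical; a² = 131, b² = 11.
c² = a² - b² = 131 - 11 = 120, so c = 2√30.
Foci lie on the vertical axis through the center: (h, k ± c).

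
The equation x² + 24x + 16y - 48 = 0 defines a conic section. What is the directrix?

y = 16

Only x is squared. Complete the square in x: (x + 12)² = -16(y - 12).
Vertex (-12, 12); 4p = -16 so p = -4. Opens down.
Directrix is the horizontal line y = k − p = 12 − (-4) = 16.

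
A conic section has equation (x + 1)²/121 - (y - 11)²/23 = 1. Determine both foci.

Center (-1, 11). The positive term is the x-term, so the transverse axis is horizontal; a² = 121, b² = 23.
c² = a² + b² = 121 + 23 = 144, so c = 12.
Foci lie on the horizontal axis through the center: (h ± c, k).

(-13, 11) and (11, 11)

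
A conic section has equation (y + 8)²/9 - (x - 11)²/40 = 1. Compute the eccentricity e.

e = 7/3

Center (11, -8). The positive term is the y-term, so the transverse axis is vertical; a² = 9, b² = 40.
c² = a² + b² = 49, so c = 7.
e = c/a = 7/3.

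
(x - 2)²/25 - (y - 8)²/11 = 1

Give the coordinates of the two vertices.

Center (2, 8). The positive term is the x-term, so the transverse axis is horizontal; a² = 25, b² = 11.
a = 5. Vertices at (h ± a, k).

(-3, 8) and (7, 8)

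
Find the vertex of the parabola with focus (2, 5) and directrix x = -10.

The vertex is the midpoint between the focus and the directrix along the axis of symmetry.
Axis is horizontal (directrix is vertical). Vertex x-coordinate = (2 + (-10))/2 = -4; y-coordinate = 5.

(-4, 5)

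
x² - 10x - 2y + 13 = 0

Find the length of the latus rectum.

2

Only x is squared. Complete the square in x: (x - 5)² = 2(y + 6).
Vertex (5, -6); 4p = 2 so p = 1/2. Opens up.
Latus rectum length = |4p| = 2.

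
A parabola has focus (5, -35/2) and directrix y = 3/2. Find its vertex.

(5, -8)

The vertex is the midpoint between the focus and the directrix along the axis of symmetry.
Axis is vertical (directrix is horizontal). Vertex y-coordinate = (-35/2 + 3/2)/2 = -8; x-coordinate = 5.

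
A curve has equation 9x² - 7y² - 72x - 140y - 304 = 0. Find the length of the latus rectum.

Rearranging, 9(x² - 8x) -7(y² + 20y) = 304.
Complete the square: 9(x - 4)² -7(y + 10)² = 304 + 144 - 700 = -252
Divide through by -252 to get (y + 10)²/36 - (x - 4)²/28 = 1.
Hyperbola, center (4, -10), transverse axis vertical; a² = 36, b² = 28.
Latus rectum length = 2b²/a = 2·28/6 = 28/3.

28/3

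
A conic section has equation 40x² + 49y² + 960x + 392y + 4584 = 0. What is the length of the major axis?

Collect terms: 40(x² + 24x) + 49(y² + 8y) = -4584
Completing the square gives 40(x + 12)² + 49(y + 4)² = -4584 + 5760 + 784 = 1960.
Divide through by 1960 to get (x + 12)²/49 + (y + 4)²/40 = 1.
Ellipse, center (-12, -4), major axis horizontal; a² = 49, b² = 40.
a² = 49 so a = 7; the major axis has length 2a = 14.

14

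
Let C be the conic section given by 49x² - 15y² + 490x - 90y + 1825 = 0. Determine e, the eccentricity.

e = 8/7

Group: 49(x² + 10x) -15(y² + 6y) = -1825
Complete the square: 49(x + 5)² -15(y + 3)² = -1825 + 1225 - 135 = -735
Dividing both sides by -735: (y + 3)²/49 - (x + 5)²/15 = 1
Hyperbola, center (-5, -3), transverse axis vertical; a² = 49, b² = 15.
c² = a² + b² = 64, so c = 8.
e = c/a = 8/7.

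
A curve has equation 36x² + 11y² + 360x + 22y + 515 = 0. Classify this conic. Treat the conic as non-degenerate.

ellipse

No xy term. Coefficients of x² and y² are A = 36, C = 11.
A and C have the same sign but A ≠ C ⇒ ellipse.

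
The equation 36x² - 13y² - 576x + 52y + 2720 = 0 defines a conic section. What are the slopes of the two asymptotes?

36(x² - 16x) -13(y² - 4y) = -2720
Completing the square gives 36(x - 8)² -13(y - 2)² = -2720 + 2304 - 52 = -468.
Divide through by -468 to get (y - 2)²/36 - (x - 8)²/13 = 1.
Hyperbola, center (8, 2), transverse axis vertical; a² = 36, b² = 13.
For a vertical hyperbola the asymptotes have slope ±a/b.
Here that is ±6/√13 = ±6√13/13.

6√13/13 and -6√13/13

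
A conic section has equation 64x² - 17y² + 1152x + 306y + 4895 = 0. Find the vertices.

64(x² + 18x) -17(y² - 18y) = -4895
Completing the square gives 64(x + 9)² -17(y - 9)² = -4895 + 5184 - 1377 = -1088.
Dividing both sides by -1088: (y - 9)²/64 - (x + 9)²/17 = 1
Hyperbola, center (-9, 9), transverse axis vertical; a² = 64, b² = 17.
a = 8. Vertices at (h, k ± a).

(-9, 1) and (-9, 17)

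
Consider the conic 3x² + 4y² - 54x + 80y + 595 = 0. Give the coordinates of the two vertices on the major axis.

Group: 3(x² - 18x) + 4(y² + 20y) = -595
3(x - 9)² + 4(y + 10)² = -595 + 243 + 400 = 48
Divide through by 48 to get (x - 9)²/16 + (y + 10)²/12 = 1.
Ellipse, center (9, -10), major axis horizontal; a² = 16, b² = 12.
a = 4. Vertices at (h ± a, k).

(5, -10) and (13, -10)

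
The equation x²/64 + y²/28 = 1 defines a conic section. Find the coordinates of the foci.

(-6, 0) and (6, 0)

Center (0, 0). The larger denominator 64 sits under the x-term, so the major axis is horizontal; a² = 64, b² = 28.
c² = a² - b² = 64 - 28 = 36, so c = 6.
Foci lie on the horizontal axis through the center: (h ± c, k).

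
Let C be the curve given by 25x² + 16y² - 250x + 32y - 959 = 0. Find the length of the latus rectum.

64/5

25(x² - 10x) + 16(y² + 2y) = 959
Completing the square gives 25(x - 5)² + 16(y + 1)² = 959 + 625 + 16 = 1600.
Divide through by 1600 to get (x - 5)²/64 + (y + 1)²/100 = 1.
Ellipse, center (5, -1), major axis vertical; a² = 100, b² = 64.
Latus rectum length = 2b²/a = 2·64/10 = 64/5.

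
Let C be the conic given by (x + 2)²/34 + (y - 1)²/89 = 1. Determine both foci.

(-2, 1 - √55) and (-2, 1 + √55)

Center (-2, 1). The larger denominator 89 sits under the y-term, so the major axis is vertical; a² = 89, b² = 34.
c² = a² - b² = 89 - 34 = 55, so c = √55.
Foci lie on the vertical axis through the center: (h, k ± c).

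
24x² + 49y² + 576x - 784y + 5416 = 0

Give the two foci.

Group the x- and y-terms: 24(x² + 24x) + 49(y² - 16y) = -5416
24(x + 12)² + 49(y - 8)² = -5416 + 3456 + 3136 = 1176
Dividing both sides by 1176: (x + 12)²/49 + (y - 8)²/24 = 1
Ellipse, center (-12, 8), major axis horizontal; a² = 49, b² = 24.
c² = a² - b² = 49 - 24 = 25, so c = 5.
Foci lie on the horizontal axis through the center: (h ± c, k).

(-17, 8) and (-7, 8)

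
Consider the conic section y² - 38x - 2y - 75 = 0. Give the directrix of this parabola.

x = -23/2

Only y is squared. Complete the square in y: (y - 1)² = 38(x + 2).
Vertex (-2, 1); 4p = 38 so p = 19/2. Opens right.
Directrix is the vertical line x = h − p = -2 − (19/2) = -23/2.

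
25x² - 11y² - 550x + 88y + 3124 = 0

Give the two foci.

Rearranging, 25(x² - 22x) -11(y² - 8y) = -3124.
Completing the square gives 25(x - 11)² -11(y - 4)² = -3124 + 3025 - 176 = -275.
Dividing both sides by -275: (y - 4)²/25 - (x - 11)²/11 = 1
Hyperbola, center (11, 4), transverse axis vertical; a² = 25, b² = 11.
c² = a² + b² = 25 + 11 = 36, so c = 6.
Foci lie on the vertical axis through the center: (h, k ± c).

(11, -2) and (11, 10)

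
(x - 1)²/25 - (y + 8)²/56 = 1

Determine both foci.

Center (1, -8). The positive term is the x-term, so the transverse axis is horizontal; a² = 25, b² = 56.
c² = a² + b² = 25 + 56 = 81, so c = 9.
Foci lie on the horizontal axis through the center: (h ± c, k).

(-8, -8) and (10, -8)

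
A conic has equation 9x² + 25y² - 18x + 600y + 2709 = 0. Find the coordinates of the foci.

(-7, -12) and (9, -12)

Rearranging, 9(x² - 2x) + 25(y² + 24y) = -2709.
9(x - 1)² + 25(y + 12)² = -2709 + 9 + 3600 = 900
Divide through by 900 to get (x - 1)²/100 + (y + 12)²/36 = 1.
Ellipse, center (1, -12), major axis horizontal; a² = 100, b² = 36.
c² = a² - b² = 100 - 36 = 64, so c = 8.
Foci lie on the horizontal axis through the center: (h ± c, k).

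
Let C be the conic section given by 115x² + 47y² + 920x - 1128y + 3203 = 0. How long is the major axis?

115(x² + 8x) + 47(y² - 24y) = -3203
115(x + 4)² + 47(y - 12)² = -3203 + 1840 + 6768 = 5405
Divide by 5405: (x + 4)²/47 + (y - 12)²/115 = 1
Ellipse, center (-4, 12), major axis vertical; a² = 115, b² = 47.
a² = 115 so a = √115; the major axis has length 2a = 2√115.

2√115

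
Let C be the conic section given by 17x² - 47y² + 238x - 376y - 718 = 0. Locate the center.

17(x² + 14x) -47(y² + 8y) = 718
17(x + 7)² -47(y + 4)² = 718 + 833 - 752 = 799
Dividing both sides by 799: (x + 7)²/47 - (y + 4)²/17 = 1
Hyperbola with center (-7, -4).

(-7, -4)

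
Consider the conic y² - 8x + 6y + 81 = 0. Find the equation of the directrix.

x = 7

Only y is squared. Complete the square in y: (y + 3)² = 8(x - 9).
Vertex (9, -3); 4p = 8 so p = 2. Opens right.
Directrix is the vertical line x = h − p = 9 − (2) = 7.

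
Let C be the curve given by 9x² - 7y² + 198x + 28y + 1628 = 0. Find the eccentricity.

Collect terms: 9(x² + 22x) -7(y² - 4y) = -1628
Complete the square: 9(x + 11)² -7(y - 2)² = -1628 + 1089 - 28 = -567
Divide through by -567 to get (y - 2)²/81 - (x + 11)²/63 = 1.
Hyperbola, center (-11, 2), transverse axis vertical; a² = 81, b² = 63.
c² = a² + b² = 144, so c = 12.
e = c/a = 12/9 = 4/3.

e = 4/3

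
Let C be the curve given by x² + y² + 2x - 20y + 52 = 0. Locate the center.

Group: (x² + 2x) + (y² - 20y) = -52
Complete the square: (x + 1)² + (y - 10)² = -52 + 1 + 100 = 49
So (x + 1)² + (y - 10)² = 49.
Circle centered at (-1, 10) with r² = 49.

(-1, 10)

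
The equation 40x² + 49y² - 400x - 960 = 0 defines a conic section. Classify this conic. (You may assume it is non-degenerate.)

No xy term. Coefficients of x² and y² are A = 40, C = 49.
A and C have the same sign but A ≠ C ⇒ ellipse.

ellipse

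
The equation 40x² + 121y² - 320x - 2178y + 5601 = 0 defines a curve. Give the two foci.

(-5, 9) and (13, 9)

40(x² - 8x) + 121(y² - 18y) = -5601
Complete the square: 40(x - 4)² + 121(y - 9)² = -5601 + 640 + 9801 = 4840
Divide by 4840: (x - 4)²/121 + (y - 9)²/40 = 1
Ellipse, center (4, 9), major axis horizontal; a² = 121, b² = 40.
c² = a² - b² = 121 - 40 = 81, so c = 9.
Foci lie on the horizontal axis through the center: (h ± c, k).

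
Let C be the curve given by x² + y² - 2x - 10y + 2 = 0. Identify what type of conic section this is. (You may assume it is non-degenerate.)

No xy term. Coefficients of x² and y² are A = 1, C = 1.
A = C (same sign) ⇒ circle.

circle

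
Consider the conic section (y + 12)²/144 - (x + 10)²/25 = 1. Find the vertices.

Center (-10, -12). The positive term is the y-term, so the transverse axis is vertical; a² = 144, b² = 25.
a = 12. Vertices at (h, k ± a).

(-10, -24) and (-10, 0)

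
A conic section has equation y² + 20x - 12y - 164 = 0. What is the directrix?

x = 15

Only y is squared. Complete the square in y: (y - 6)² = -20(x - 10).
Vertex (10, 6); 4p = -20 so p = -5. Opens left.
Directrix is the vertical line x = h − p = 10 − (-5) = 15.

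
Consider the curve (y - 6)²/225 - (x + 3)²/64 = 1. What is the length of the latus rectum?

Center (-3, 6). The positive term is the y-term, so the transverse axis is vertical; a² = 225, b² = 64.
Latus rectum length = 2b²/a = 2·64/15 = 128/15.

128/15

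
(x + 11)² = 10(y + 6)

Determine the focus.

Vertex (-11, -6); 4p = 10 so p = 5/2. Opens up.
Focus is p units from the vertex along the axis: (h, k + p).

(-11, -7/2)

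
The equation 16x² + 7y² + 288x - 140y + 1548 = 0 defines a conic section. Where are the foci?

Rearranging, 16(x² + 18x) + 7(y² - 20y) = -1548.
Complete the square: 16(x + 9)² + 7(y - 10)² = -1548 + 1296 + 700 = 448
Divide by 448: (x + 9)²/28 + (y - 10)²/64 = 1
Ellipse, center (-9, 10), major axis vertical; a² = 64, b² = 28.
c² = a² - b² = 64 - 28 = 36, so c = 6.
Foci lie on the vertical axis through the center: (h, k ± c).

(-9, 4) and (-9, 16)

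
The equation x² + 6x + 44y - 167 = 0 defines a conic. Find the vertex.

Only x is squared. Complete the square in x: (x + 3)² = -44(y - 4).
Vertex (-3, 4); 4p = -44 so p = -11. Opens down.

(-3, 4)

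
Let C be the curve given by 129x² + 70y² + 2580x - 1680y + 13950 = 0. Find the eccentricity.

e = √7611/129

Collect terms: 129(x² + 20x) + 70(y² - 24y) = -13950
129(x + 10)² + 70(y - 12)² = -13950 + 12900 + 10080 = 9030
Dividing both sides by 9030: (x + 10)²/70 + (y - 12)²/129 = 1
Ellipse, center (-10, 12), major axis vertical; a² = 129, b² = 70.
c² = a² - b² = 59, so c = √59.
e = c/a = √59/√129 = √7611/129.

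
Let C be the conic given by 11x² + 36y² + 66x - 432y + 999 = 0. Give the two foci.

(-8, 6) and (2, 6)

Rearranging, 11(x² + 6x) + 36(y² - 12y) = -999.
Complete the square: 11(x + 3)² + 36(y - 6)² = -999 + 99 + 1296 = 396
Divide through by 396 to get (x + 3)²/36 + (y - 6)²/11 = 1.
Ellipse, center (-3, 6), major axis horizontal; a² = 36, b² = 11.
c² = a² - b² = 36 - 11 = 25, so c = 5.
Foci lie on the horizontal axis through the center: (h ± c, k).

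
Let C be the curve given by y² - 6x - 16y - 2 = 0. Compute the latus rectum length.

Only y is squared. Complete the square in y: (y - 8)² = 6(x + 11).
Vertex (-11, 8); 4p = 6 so p = 3/2. Opens right.
Latus rectum length = |4p| = 6.

6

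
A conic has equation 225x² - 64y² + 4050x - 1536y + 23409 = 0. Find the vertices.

(-9, -27) and (-9, 3)

Group: 225(x² + 18x) -64(y² + 24y) = -23409
Complete the square: 225(x + 9)² -64(y + 12)² = -23409 + 18225 - 9216 = -14400
Dividing both sides by -14400: (y + 12)²/225 - (x + 9)²/64 = 1
Hyperbola, center (-9, -12), transverse axis vertical; a² = 225, b² = 64.
a = 15. Vertices at (h, k ± a).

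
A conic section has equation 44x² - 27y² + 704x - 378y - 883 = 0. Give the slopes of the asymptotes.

2√33/9 and -2√33/9

Rearranging, 44(x² + 16x) -27(y² + 14y) = 883.
44(x + 8)² -27(y + 7)² = 883 + 2816 - 1323 = 2376
Divide through by 2376 to get (x + 8)²/54 - (y + 7)²/88 = 1.
Hyperbola, center (-8, -7), transverse axis horizontal; a² = 54, b² = 88.
For a horizontal hyperbola the asymptotes have slope ±b/a.
Here that is ±2√22/3√6 = ±2√33/9.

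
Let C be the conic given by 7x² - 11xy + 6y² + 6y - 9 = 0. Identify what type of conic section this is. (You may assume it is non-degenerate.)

ellipse

A = 7, B = -11, C = 6.
Discriminant B² − 4AC = (-11)² − 4·7·6 = -47.
B² − 4AC < 0 ⇒ ellipse.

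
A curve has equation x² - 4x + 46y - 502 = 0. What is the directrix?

y = 45/2

Only x is squared. Complete the square in x: (x - 2)² = -46(y - 11).
Vertex (2, 11); 4p = -46 so p = -23/2. Opens down.
Directrix is the horizontal line y = k − p = 11 − (-23/2) = 45/2.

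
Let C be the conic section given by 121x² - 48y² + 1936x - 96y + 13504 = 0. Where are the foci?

Rearranging, 121(x² + 16x) -48(y² + 2y) = -13504.
Complete the square: 121(x + 8)² -48(y + 1)² = -13504 + 7744 - 48 = -5808
Dividing both sides by -5808: (y + 1)²/121 - (x + 8)²/48 = 1
Hyperbola, center (-8, -1), transverse axis vertical; a² = 121, b² = 48.
c² = a² + b² = 121 + 48 = 169, so c = 13.
Foci lie on the vertical axis through the center: (h, k ± c).

(-8, -14) and (-8, 12)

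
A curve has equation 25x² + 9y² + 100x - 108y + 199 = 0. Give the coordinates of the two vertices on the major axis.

(-2, 1) and (-2, 11)

Collect terms: 25(x² + 4x) + 9(y² - 12y) = -199
25(x + 2)² + 9(y - 6)² = -199 + 100 + 324 = 225
Dividing both sides by 225: (x + 2)²/9 + (y - 6)²/25 = 1
Ellipse, center (-2, 6), major axis vertical; a² = 25, b² = 9.
a = 5. Vertices at (h, k ± a).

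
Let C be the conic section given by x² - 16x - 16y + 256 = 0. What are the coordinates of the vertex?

(8, 12)

Only x is squared. Complete the square in x: (x - 8)² = 16(y - 12).
Vertex (8, 12); 4p = 16 so p = 4. Opens up.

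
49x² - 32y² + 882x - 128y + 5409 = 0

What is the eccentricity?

Rearranging, 49(x² + 18x) -32(y² + 4y) = -5409.
49(x + 9)² -32(y + 2)² = -5409 + 3969 - 128 = -1568
Divide through by -1568 to get (y + 2)²/49 - (x + 9)²/32 = 1.
Hyperbola, center (-9, -2), transverse axis vertical; a² = 49, b² = 32.
c² = a² + b² = 81, so c = 9.
e = c/a = 9/7.

e = 9/7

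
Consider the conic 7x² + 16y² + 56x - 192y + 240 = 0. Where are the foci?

Group the x- and y-terms: 7(x² + 8x) + 16(y² - 12y) = -240
Complete the square: 7(x + 4)² + 16(y - 6)² = -240 + 112 + 576 = 448
Divide by 448: (x + 4)²/64 + (y - 6)²/28 = 1
Ellipse, center (-4, 6), major axis horizontal; a² = 64, b² = 28.
c² = a² - b² = 64 - 28 = 36, so c = 6.
Foci lie on the horizontal axis through the center: (h ± c, k).

(-10, 6) and (2, 6)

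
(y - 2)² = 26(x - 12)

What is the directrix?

x = 11/2

Vertex (12, 2); 4p = 26 so p = 13/2. Opens right.
Directrix is the vertical line x = h − p = 12 − (13/2) = 11/2.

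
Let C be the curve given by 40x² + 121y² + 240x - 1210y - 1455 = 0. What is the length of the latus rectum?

Group: 40(x² + 6x) + 121(y² - 10y) = 1455
Complete the square: 40(x + 3)² + 121(y - 5)² = 1455 + 360 + 3025 = 4840
Dividing both sides by 4840: (x + 3)²/121 + (y - 5)²/40 = 1
Ellipse, center (-3, 5), major axis horizontal; a² = 121, b² = 40.
Latus rectum length = 2b²/a = 2·40/11 = 80/11.

80/11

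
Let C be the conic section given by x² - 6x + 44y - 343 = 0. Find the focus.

Only x is squared. Complete the square in x: (x - 3)² = -44(y - 8).
Vertex (3, 8); 4p = -44 so p = -11. Opens down.
Focus is p units from the vertex along the axis: (h, k + p).

(3, -3)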